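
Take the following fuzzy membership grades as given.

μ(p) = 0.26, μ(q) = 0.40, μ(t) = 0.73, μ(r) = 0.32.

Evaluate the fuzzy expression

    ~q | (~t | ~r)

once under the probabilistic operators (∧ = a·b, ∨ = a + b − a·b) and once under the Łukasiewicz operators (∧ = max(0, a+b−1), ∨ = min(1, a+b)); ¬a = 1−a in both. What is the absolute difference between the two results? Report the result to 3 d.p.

Under probabilistic:
  ~q = 1 − 0.4000 = 0.6000
  ~t = 1 − 0.7300 = 0.2700
  ~r = 1 − 0.3200 = 0.6800
  ~t | ~r = a + b − a·b on (0.2700, 0.6800) = 0.7664
  ~q | (~t | ~r) = a + b − a·b on (0.6000, 0.7664) = 0.9066
  → value = 0.9066
Under Łukasiewicz:
  ~q = 1 − 0.40 = 0.60
  ~t = 1 − 0.73 = 0.27
  ~r = 1 − 0.32 = 0.68
  ~t | ~r = min(1, a+b) on (0.27, 0.68) = 0.95
  ~q | (~t | ~r) = min(1, a+b) on (0.60, 0.95) = 1.00
  → value = 1.0000
|0.9066 − 1.0000| = 0.093

0.093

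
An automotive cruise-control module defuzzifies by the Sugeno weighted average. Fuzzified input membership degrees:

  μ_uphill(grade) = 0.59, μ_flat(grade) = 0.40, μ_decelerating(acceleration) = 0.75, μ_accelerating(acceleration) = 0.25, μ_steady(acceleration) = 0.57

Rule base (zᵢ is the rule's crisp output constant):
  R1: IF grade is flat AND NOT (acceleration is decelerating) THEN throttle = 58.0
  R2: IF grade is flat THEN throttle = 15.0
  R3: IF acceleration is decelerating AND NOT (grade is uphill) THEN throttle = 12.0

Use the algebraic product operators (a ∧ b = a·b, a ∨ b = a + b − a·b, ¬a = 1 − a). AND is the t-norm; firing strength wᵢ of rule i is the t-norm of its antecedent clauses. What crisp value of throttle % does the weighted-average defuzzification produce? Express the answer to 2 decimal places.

19.18

R1 (z=58.0): flat=0.40, ¬decelerating=1−0.75=0.25; AND[a·b] → w = 0.1000
R2 (z=15.0): flat=0.40 → w = 0.4000
R3 (z=12.0): decelerating=0.75, ¬uphill=1−0.59=0.41; AND[a·b] → w = 0.3075
Weighted average = (0.1000·58.0 + 0.4000·15.0 + 0.3075·12.0) / (0.1000 + 0.4000 + 0.3075)
  = 15.4900 / 0.8075 = 19.18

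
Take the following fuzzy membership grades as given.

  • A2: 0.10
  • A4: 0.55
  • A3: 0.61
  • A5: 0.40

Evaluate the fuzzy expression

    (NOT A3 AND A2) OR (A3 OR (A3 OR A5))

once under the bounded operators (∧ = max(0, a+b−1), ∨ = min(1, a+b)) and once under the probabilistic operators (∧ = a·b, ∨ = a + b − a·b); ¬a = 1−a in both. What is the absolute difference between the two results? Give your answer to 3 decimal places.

0.088

Under bounded:
  NOT A3 = 1 − 0.61 = 0.39
  NOT A3 AND A2 = max(0, a+b−1) on (0.39, 0.10) = 0.00
  A3 OR A5 = min(1, a+b) on (0.61, 0.40) = 1.00
  A3 OR (A3 OR A5) = min(1, a+b) on (0.61, 1.00) = 1.00
  (NOT A3 AND A2) OR (A3 OR (A3 OR A5)) = min(1, a+b) on (0.00, 1.00) = 1.00
  → value = 1.0000
Under probabilistic:
  NOT A3 = 1 − 0.6100 = 0.3900
  NOT A3 AND A2 = a·b on (0.3900, 0.1000) = 0.0390
  A3 OR A5 = a + b − a·b on (0.6100, 0.4000) = 0.7660
  A3 OR (A3 OR A5) = a + b − a·b on (0.6100, 0.7660) = 0.9087
  (NOT A3 AND A2) OR (A3 OR (A3 OR A5)) = a + b − a·b on (0.0390, 0.9087) = 0.9123
  → value = 0.9123
|1.0000 − 0.9123| = 0.088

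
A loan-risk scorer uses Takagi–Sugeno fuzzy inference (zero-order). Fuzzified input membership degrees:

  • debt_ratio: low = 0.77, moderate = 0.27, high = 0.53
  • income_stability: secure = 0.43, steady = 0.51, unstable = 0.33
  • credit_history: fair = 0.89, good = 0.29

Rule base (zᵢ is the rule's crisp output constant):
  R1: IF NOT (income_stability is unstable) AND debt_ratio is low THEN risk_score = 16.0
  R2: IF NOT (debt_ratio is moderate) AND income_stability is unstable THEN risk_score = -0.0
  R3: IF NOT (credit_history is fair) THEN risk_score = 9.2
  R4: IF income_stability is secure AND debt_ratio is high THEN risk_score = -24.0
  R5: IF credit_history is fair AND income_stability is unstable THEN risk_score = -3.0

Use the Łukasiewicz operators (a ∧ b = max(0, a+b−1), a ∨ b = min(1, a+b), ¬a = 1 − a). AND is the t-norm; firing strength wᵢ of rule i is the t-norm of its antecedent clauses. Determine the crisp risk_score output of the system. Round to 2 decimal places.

8.91

R1 (z=16.0): ¬unstable=1−0.33=0.67, low=0.77; AND[max(0, a+b−1)] → w = 0.44
R2 (z=-0.0): ¬moderate=1−0.27=0.73, unstable=0.33; AND[max(0, a+b−1)] → w = 0.06
R3 (z=9.2): ¬fair=1−0.89=0.11 → w = 0.11
R4 (z=-24.0): secure=0.43, high=0.53; AND[max(0, a+b−1)] → w = 0.00
R5 (z=-3.0): fair=0.89, unstable=0.33; AND[max(0, a+b−1)] → w = 0.22
Weighted average = (0.44·16.0 + 0.06·-0.0 + 0.11·9.2 + 0.00·-24.0 + 0.22·-3.0) / (0.44 + 0.06 + 0.11 + 0.00 + 0.22)
  = 7.3920 / 0.8300 = 8.91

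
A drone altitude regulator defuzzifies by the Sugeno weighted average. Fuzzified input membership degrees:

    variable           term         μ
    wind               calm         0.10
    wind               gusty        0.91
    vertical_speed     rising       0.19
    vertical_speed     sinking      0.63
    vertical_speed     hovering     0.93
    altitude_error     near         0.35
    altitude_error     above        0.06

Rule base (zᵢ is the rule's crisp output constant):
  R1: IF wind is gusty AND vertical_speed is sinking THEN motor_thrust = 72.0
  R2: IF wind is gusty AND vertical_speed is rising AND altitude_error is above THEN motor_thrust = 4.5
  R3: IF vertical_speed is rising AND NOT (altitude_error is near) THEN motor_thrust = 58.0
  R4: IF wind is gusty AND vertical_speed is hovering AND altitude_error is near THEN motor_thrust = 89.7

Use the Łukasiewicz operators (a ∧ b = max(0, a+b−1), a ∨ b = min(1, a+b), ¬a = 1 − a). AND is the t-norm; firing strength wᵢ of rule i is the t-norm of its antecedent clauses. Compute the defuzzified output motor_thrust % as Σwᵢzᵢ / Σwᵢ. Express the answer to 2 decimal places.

76.61

R1 (z=72.0): gusty=0.91, sinking=0.63; AND[max(0, a+b−1)] → w = 0.54
R2 (z=4.5): gusty=0.91, rising=0.19, above=0.06; AND[max(0, a+b−1)] → w = 0.00
R3 (z=58.0): rising=0.19, ¬near=1−0.35=0.65; AND[max(0, a+b−1)] → w = 0.00
R4 (z=89.7): gusty=0.91, hovering=0.93, near=0.35; AND[max(0, a+b−1)] → w = 0.19
Weighted average = (0.54·72.0 + 0.00·4.5 + 0.00·58.0 + 0.19·89.7) / (0.54 + 0.00 + 0.00 + 0.19)
  = 55.9230 / 0.7300 = 76.61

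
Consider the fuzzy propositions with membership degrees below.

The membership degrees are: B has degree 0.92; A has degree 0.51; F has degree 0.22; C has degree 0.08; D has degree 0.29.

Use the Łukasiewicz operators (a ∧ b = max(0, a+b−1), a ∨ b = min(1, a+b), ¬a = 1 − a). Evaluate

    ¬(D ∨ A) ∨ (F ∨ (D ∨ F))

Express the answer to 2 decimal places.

D ∨ A = min(1, a+b) on (0.29, 0.51) = 0.80
¬(D ∨ A) = 1 − 0.80 = 0.20
D ∨ F = min(1, a+b) on (0.29, 0.22) = 0.51
F ∨ (D ∨ F) = min(1, a+b) on (0.22, 0.51) = 0.73
¬(D ∨ A) ∨ (F ∨ (D ∨ F)) = min(1, a+b) on (0.20, 0.73) = 0.93

0.93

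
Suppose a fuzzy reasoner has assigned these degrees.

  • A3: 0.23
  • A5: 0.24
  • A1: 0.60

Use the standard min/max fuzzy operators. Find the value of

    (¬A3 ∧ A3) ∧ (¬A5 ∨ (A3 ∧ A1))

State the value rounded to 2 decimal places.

¬A3 = 1 − 0.23 = 0.77
¬A3 ∧ A3 = min(a, b) on (0.77, 0.23) = 0.23
¬A5 = 1 − 0.24 = 0.76
A3 ∧ A1 = min(a, b) on (0.23, 0.60) = 0.23
¬A5 ∨ (A3 ∧ A1) = max(a, b) on (0.76, 0.23) = 0.76
(¬A3 ∧ A3) ∧ (¬A5 ∨ (A3 ∧ A1)) = min(a, b) on (0.23, 0.76) = 0.23

0.23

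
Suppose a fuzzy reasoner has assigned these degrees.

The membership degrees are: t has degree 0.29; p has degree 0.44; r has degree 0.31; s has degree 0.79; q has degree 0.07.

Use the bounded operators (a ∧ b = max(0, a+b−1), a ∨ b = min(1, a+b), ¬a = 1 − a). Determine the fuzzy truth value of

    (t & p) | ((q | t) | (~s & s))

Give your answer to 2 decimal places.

0.36

t & p = max(0, a+b−1) on (0.29, 0.44) = 0.00
q | t = min(1, a+b) on (0.07, 0.29) = 0.36
~s = 1 − 0.79 = 0.21
~s & s = max(0, a+b−1) on (0.21, 0.79) = 0.00
(q | t) | (~s & s) = min(1, a+b) on (0.36, 0.00) = 0.36
(t & p) | ((q | t) | (~s & s)) = min(1, a+b) on (0.00, 0.36) = 0.36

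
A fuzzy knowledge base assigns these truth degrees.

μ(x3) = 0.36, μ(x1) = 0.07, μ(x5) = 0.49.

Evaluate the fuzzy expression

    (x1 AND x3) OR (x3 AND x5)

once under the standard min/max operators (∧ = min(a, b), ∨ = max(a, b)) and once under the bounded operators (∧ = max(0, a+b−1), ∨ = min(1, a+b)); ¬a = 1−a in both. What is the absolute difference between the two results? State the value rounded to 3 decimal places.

Under standard min/max:
  x1 AND x3 = min(a, b) on (0.07, 0.36) = 0.07
  x3 AND x5 = min(a, b) on (0.36, 0.49) = 0.36
  (x1 AND x3) OR (x3 AND x5) = max(a, b) on (0.07, 0.36) = 0.36
  → value = 0.3600
Under bounded:
  x1 AND x3 = max(0, a+b−1) on (0.07, 0.36) = 0.00
  x3 AND x5 = max(0, a+b−1) on (0.36, 0.49) = 0.00
  (x1 AND x3) OR (x3 AND x5) = min(1, a+b) on (0.00, 0.00) = 0.00
  → value = 0.0000
|0.3600 − 0.0000| = 0.360

0.360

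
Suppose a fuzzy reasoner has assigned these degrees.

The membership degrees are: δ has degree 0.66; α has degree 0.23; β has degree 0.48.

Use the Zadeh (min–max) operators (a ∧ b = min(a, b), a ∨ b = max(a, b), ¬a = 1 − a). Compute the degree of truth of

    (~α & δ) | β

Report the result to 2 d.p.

~α = 1 − 0.23 = 0.77
~α & δ = min(a, b) on (0.77, 0.66) = 0.66
(~α & δ) | β = max(a, b) on (0.66, 0.48) = 0.66

0.66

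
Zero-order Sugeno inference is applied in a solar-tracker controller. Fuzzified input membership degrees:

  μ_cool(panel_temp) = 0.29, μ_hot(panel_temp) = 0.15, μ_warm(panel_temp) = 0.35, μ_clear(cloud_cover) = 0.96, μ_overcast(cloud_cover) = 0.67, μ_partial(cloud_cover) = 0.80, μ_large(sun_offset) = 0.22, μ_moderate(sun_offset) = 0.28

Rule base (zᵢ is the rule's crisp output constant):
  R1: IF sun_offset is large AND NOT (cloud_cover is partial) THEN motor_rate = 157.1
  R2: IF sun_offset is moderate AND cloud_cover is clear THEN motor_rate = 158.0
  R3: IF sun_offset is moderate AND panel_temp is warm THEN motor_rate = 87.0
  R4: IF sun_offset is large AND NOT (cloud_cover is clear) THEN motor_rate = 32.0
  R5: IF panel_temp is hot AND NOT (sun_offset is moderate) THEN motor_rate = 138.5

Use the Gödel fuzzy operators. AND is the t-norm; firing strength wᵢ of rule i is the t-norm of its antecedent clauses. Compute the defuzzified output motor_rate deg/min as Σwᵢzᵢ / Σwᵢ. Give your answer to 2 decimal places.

128.50

R1 (z=157.1): large=0.22, ¬partial=1−0.80=0.20; AND[min(a, b)] → w = 0.20
R2 (z=158.0): moderate=0.28, clear=0.96; AND[min(a, b)] → w = 0.28
R3 (z=87.0): moderate=0.28, warm=0.35; AND[min(a, b)] → w = 0.28
R4 (z=32.0): large=0.22, ¬clear=1−0.96=0.04; AND[min(a, b)] → w = 0.04
R5 (z=138.5): hot=0.15, ¬moderate=1−0.28=0.72; AND[min(a, b)] → w = 0.15
Weighted average = (0.20·157.1 + 0.28·158.0 + 0.28·87.0 + 0.04·32.0 + 0.15·138.5) / (0.20 + 0.28 + 0.28 + 0.04 + 0.15)
  = 122.0750 / 0.9500 = 128.50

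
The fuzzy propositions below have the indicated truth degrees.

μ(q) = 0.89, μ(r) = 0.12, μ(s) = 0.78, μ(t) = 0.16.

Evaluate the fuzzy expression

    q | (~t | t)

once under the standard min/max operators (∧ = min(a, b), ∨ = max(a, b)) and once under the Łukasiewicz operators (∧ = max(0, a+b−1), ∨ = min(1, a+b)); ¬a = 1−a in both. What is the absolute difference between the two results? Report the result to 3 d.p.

Under standard min/max:
  ~t = 1 − 0.16 = 0.84
  ~t | t = max(a, b) on (0.84, 0.16) = 0.84
  q | (~t | t) = max(a, b) on (0.89, 0.84) = 0.89
  → value = 0.8900
Under Łukasiewicz:
  ~t = 1 − 0.16 = 0.84
  ~t | t = min(1, a+b) on (0.84, 0.16) = 1.00
  q | (~t | t) = min(1, a+b) on (0.89, 1.00) = 1.00
  → value = 1.0000
|0.8900 − 1.0000| = 0.110

0.110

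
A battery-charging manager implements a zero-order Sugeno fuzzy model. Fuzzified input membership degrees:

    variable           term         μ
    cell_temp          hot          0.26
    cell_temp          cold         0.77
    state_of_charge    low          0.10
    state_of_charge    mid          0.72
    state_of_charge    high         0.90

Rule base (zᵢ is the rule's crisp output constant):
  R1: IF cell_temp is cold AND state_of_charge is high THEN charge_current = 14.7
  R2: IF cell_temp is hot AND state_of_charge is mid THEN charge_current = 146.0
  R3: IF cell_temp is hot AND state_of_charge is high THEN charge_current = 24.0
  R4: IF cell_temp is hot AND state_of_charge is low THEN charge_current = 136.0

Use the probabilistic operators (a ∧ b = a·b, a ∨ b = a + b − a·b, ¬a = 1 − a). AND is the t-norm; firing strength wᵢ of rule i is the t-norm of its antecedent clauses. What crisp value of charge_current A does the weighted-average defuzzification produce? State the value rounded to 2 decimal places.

R1 (z=14.7): cold=0.77, high=0.90; AND[a·b] → w = 0.6930
R2 (z=146.0): hot=0.26, mid=0.72; AND[a·b] → w = 0.1872
R3 (z=24.0): hot=0.26, high=0.90; AND[a·b] → w = 0.2340
R4 (z=136.0): hot=0.26, low=0.10; AND[a·b] → w = 0.0260
Weighted average = (0.6930·14.7 + 0.1872·146.0 + 0.2340·24.0 + 0.0260·136.0) / (0.6930 + 0.1872 + 0.2340 + 0.0260)
  = 46.6703 / 1.1402 = 40.93

40.93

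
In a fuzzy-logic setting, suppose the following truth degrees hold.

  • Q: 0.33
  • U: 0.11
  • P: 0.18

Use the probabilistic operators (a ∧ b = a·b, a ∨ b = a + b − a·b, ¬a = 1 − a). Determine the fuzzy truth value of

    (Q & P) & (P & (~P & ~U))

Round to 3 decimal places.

0.008

Q & P = a·b on (0.3300, 0.1800) = 0.0594
~P = 1 − 0.1800 = 0.8200
~U = 1 − 0.1100 = 0.8900
~P & ~U = a·b on (0.8200, 0.8900) = 0.7298
P & (~P & ~U) = a·b on (0.1800, 0.7298) = 0.1314
(Q & P) & (P & (~P & ~U)) = a·b on (0.0594, 0.1314) = 0.0078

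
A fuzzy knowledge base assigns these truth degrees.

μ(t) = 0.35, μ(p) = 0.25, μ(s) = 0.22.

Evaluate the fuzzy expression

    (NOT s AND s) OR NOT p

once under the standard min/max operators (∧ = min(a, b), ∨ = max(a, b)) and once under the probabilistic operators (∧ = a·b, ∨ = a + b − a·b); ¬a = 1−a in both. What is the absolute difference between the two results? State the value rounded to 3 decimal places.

0.043

Under standard min/max:
  NOT s = 1 − 0.22 = 0.78
  NOT s AND s = min(a, b) on (0.78, 0.22) = 0.22
  NOT p = 1 − 0.25 = 0.75
  (NOT s AND s) OR NOT p = max(a, b) on (0.22, 0.75) = 0.75
  → value = 0.7500
Under probabilistic:
  NOT s = 1 − 0.2200 = 0.7800
  NOT s AND s = a·b on (0.7800, 0.2200) = 0.1716
  NOT p = 1 − 0.2500 = 0.7500
  (NOT s AND s) OR NOT p = a + b − a·b on (0.1716, 0.7500) = 0.7929
  → value = 0.7929
|0.7500 − 0.7929| = 0.043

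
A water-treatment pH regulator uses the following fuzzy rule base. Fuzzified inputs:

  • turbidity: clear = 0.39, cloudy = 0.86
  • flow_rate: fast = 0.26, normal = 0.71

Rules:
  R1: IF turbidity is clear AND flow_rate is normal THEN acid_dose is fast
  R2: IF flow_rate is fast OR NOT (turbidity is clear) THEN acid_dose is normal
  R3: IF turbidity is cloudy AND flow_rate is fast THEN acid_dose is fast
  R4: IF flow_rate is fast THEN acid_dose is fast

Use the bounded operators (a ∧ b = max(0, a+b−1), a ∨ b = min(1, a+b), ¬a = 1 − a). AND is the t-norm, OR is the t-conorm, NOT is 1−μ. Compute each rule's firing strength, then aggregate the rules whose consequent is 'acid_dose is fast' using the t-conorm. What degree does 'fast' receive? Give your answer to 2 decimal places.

R1: clear=0.39, normal=0.71; AND[max(0, a+b−1)] → w = 0.10
R2: fast=0.26, ¬clear=1−0.39=0.61; OR[min(1, a+b)] → w = 0.87
R3: cloudy=0.86, fast=0.26; AND[max(0, a+b−1)] → w = 0.12
R4: fast=0.26 → w = 0.26
Rules with consequent 'fast': {R1, R3, R4} → strengths 0.10, 0.12, 0.26
Aggregate via t-conorm [min(1, a+b)]: 0.48

0.48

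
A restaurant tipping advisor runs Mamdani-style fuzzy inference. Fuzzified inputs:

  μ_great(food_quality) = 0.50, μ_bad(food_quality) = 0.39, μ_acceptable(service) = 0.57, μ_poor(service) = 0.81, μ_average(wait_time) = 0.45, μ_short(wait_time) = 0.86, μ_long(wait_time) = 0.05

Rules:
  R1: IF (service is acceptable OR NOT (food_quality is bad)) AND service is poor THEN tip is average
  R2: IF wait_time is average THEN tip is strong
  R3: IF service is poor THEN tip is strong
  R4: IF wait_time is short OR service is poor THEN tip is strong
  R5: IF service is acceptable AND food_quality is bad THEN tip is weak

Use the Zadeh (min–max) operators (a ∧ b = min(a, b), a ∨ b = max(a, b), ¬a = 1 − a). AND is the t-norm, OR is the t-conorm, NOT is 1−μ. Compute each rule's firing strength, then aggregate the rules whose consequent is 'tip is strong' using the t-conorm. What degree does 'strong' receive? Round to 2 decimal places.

R1: (acceptable=0.57 OR ¬bad=1−0.39=0.61) = 0.61; AND[min(a, b)] with poor=0.81 → w = 0.61
R2: average=0.45 → w = 0.45
R3: poor=0.81 → w = 0.81
R4: short=0.86, poor=0.81; OR[max(a, b)] → w = 0.86
R5: acceptable=0.57, bad=0.39; AND[min(a, b)] → w = 0.39
Rules with consequent 'strong': {R2, R3, R4} → strengths 0.45, 0.81, 0.86
Aggregate via t-conorm [max(a, b)]: 0.86

0.86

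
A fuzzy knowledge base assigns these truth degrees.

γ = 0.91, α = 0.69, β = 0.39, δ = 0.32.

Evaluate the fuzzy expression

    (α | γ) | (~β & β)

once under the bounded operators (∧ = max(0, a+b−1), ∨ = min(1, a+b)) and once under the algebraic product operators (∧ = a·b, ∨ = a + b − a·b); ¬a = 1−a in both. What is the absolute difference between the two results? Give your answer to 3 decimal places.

Under bounded:
  α | γ = min(1, a+b) on (0.69, 0.91) = 1.00
  ~β = 1 − 0.39 = 0.61
  ~β & β = max(0, a+b−1) on (0.61, 0.39) = 0.00
  (α | γ) | (~β & β) = min(1, a+b) on (1.00, 0.00) = 1.00
  → value = 1.0000
Under algebraic product:
  α | γ = a + b − a·b on (0.6900, 0.9100) = 0.9721
  ~β = 1 − 0.3900 = 0.6100
  ~β & β = a·b on (0.6100, 0.3900) = 0.2379
  (α | γ) | (~β & β) = a + b − a·b on (0.9721, 0.2379) = 0.9787
  → value = 0.9787
|1.0000 − 0.9787| = 0.021

0.021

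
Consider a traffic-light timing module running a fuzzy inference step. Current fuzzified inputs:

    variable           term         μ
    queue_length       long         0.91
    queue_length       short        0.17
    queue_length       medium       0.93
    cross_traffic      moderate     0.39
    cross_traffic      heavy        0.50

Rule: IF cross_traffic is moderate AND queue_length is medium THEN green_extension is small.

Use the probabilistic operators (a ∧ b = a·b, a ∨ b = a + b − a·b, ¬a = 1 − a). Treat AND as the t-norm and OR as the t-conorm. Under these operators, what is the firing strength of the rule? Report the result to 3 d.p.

firing strength: moderate=0.39, medium=0.93; AND[a·b] → w = 0.3627

0.363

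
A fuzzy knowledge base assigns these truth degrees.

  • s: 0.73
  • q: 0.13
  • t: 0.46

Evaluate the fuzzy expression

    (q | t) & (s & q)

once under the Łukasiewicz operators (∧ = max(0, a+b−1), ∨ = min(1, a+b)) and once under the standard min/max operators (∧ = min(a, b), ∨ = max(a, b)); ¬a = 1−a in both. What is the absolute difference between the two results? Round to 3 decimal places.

Under Łukasiewicz:
  q | t = min(1, a+b) on (0.13, 0.46) = 0.59
  s & q = max(0, a+b−1) on (0.73, 0.13) = 0.00
  (q | t) & (s & q) = max(0, a+b−1) on (0.59, 0.00) = 0.00
  → value = 0.0000
Under standard min/max:
  q | t = max(a, b) on (0.13, 0.46) = 0.46
  s & q = min(a, b) on (0.73, 0.13) = 0.13
  (q | t) & (s & q) = min(a, b) on (0.46, 0.13) = 0.13
  → value = 0.1300
|0.0000 − 0.1300| = 0.130

0.130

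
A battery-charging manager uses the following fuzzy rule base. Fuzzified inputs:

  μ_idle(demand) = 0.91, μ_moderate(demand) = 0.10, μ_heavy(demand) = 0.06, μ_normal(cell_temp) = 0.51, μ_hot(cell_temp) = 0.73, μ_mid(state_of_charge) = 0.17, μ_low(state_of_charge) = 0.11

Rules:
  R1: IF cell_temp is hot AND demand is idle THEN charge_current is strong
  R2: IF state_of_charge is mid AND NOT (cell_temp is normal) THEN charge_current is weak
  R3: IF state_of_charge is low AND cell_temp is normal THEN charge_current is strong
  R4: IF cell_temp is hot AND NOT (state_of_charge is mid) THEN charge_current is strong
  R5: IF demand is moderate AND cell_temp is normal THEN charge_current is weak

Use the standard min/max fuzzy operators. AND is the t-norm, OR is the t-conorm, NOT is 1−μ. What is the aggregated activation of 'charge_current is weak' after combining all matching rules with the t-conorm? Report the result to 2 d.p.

R1: hot=0.73, idle=0.91; AND[min(a, b)] → w = 0.73
R2: mid=0.17, ¬normal=1−0.51=0.49; AND[min(a, b)] → w = 0.17
R3: low=0.11, normal=0.51; AND[min(a, b)] → w = 0.11
R4: hot=0.73, ¬mid=1−0.17=0.83; AND[min(a, b)] → w = 0.73
R5: moderate=0.10, normal=0.51; AND[min(a, b)] → w = 0.10
Rules with consequent 'weak': {R2, R5} → strengths 0.17, 0.10
Aggregate via t-conorm [max(a, b)]: 0.17

0.17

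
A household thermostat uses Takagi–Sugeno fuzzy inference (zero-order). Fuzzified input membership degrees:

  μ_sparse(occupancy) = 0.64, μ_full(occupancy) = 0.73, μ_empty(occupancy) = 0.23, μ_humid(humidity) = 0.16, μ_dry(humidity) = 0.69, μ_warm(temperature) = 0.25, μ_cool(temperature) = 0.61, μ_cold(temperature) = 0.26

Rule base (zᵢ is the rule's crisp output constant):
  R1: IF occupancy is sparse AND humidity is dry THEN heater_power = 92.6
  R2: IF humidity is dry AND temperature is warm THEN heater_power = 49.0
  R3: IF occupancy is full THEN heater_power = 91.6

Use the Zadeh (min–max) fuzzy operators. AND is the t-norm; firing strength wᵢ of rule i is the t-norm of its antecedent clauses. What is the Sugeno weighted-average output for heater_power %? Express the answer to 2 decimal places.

85.42

R1 (z=92.6): sparse=0.64, dry=0.69; AND[min(a, b)] → w = 0.64
R2 (z=49.0): dry=0.69, warm=0.25; AND[min(a, b)] → w = 0.25
R3 (z=91.6): full=0.73 → w = 0.73
Weighted average = (0.64·92.6 + 0.25·49.0 + 0.73·91.6) / (0.64 + 0.25 + 0.73)
  = 138.3820 / 1.6200 = 85.42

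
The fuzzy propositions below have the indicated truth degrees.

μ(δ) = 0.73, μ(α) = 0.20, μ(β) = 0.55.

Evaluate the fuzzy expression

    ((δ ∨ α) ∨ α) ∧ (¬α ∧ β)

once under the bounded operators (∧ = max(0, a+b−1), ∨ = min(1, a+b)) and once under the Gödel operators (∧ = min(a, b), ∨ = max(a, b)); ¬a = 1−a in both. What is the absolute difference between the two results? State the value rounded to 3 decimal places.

Under bounded:
  δ ∨ α = min(1, a+b) on (0.73, 0.20) = 0.93
  (δ ∨ α) ∨ α = min(1, a+b) on (0.93, 0.20) = 1.00
  ¬α = 1 − 0.20 = 0.80
  ¬α ∧ β = max(0, a+b−1) on (0.80, 0.55) = 0.35
  ((δ ∨ α) ∨ α) ∧ (¬α ∧ β) = max(0, a+b−1) on (1.00, 0.35) = 0.35
  → value = 0.3500
Under Gödel:
  δ ∨ α = max(a, b) on (0.73, 0.20) = 0.73
  (δ ∨ α) ∨ α = max(a, b) on (0.73, 0.20) = 0.73
  ¬α = 1 − 0.20 = 0.80
  ¬α ∧ β = min(a, b) on (0.80, 0.55) = 0.55
  ((δ ∨ α) ∨ α) ∧ (¬α ∧ β) = min(a, b) on (0.73, 0.55) = 0.55
  → value = 0.5500
|0.3500 − 0.5500| = 0.200

0.200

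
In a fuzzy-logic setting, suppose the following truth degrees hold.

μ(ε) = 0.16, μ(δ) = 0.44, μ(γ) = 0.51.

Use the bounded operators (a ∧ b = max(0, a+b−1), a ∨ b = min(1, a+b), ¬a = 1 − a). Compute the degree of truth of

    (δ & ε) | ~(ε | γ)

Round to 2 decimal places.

δ & ε = max(0, a+b−1) on (0.44, 0.16) = 0.00
ε | γ = min(1, a+b) on (0.16, 0.51) = 0.67
~(ε | γ) = 1 − 0.67 = 0.33
(δ & ε) | ~(ε | γ) = min(1, a+b) on (0.00, 0.33) = 0.33

0.33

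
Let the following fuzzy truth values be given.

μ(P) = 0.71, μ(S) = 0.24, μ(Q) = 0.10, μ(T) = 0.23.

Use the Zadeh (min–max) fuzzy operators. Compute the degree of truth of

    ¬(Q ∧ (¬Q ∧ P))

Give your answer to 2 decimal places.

¬Q = 1 − 0.10 = 0.90
¬Q ∧ P = min(a, b) on (0.90, 0.71) = 0.71
Q ∧ (¬Q ∧ P) = min(a, b) on (0.10, 0.71) = 0.10
¬(Q ∧ (¬Q ∧ P)) = 1 − 0.10 = 0.90

0.90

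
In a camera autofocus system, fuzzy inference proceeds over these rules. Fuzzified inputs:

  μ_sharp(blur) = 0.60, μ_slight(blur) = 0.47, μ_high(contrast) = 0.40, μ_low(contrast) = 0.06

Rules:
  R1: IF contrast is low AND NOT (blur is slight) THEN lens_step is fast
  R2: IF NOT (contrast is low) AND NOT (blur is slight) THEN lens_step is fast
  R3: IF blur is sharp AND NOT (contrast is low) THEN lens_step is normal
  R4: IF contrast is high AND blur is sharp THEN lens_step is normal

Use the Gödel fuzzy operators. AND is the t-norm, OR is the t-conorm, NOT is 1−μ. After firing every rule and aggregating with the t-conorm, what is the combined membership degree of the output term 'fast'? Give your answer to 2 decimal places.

0.53

R1: low=0.06, ¬slight=1−0.47=0.53; AND[min(a, b)] → w = 0.06
R2: ¬low=1−0.06=0.94, ¬slight=1−0.47=0.53; AND[min(a, b)] → w = 0.53
R3: sharp=0.60, ¬low=1−0.06=0.94; AND[min(a, b)] → w = 0.60
R4: high=0.40, sharp=0.60; AND[min(a, b)] → w = 0.40
Rules with consequent 'fast': {R1, R2} → strengths 0.06, 0.53
Aggregate via t-conorm [max(a, b)]: 0.53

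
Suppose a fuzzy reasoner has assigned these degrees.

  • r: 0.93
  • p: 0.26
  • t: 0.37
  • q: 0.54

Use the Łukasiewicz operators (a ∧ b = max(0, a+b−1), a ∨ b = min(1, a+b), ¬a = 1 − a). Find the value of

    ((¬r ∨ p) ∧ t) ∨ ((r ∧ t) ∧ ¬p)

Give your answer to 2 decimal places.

0.04

¬r = 1 − 0.93 = 0.07
¬r ∨ p = min(1, a+b) on (0.07, 0.26) = 0.33
(¬r ∨ p) ∧ t = max(0, a+b−1) on (0.33, 0.37) = 0.00
r ∧ t = max(0, a+b−1) on (0.93, 0.37) = 0.30
¬p = 1 − 0.26 = 0.74
(r ∧ t) ∧ ¬p = max(0, a+b−1) on (0.30, 0.74) = 0.04
((¬r ∨ p) ∧ t) ∨ ((r ∧ t) ∧ ¬p) = min(1, a+b) on (0.00, 0.04) = 0.04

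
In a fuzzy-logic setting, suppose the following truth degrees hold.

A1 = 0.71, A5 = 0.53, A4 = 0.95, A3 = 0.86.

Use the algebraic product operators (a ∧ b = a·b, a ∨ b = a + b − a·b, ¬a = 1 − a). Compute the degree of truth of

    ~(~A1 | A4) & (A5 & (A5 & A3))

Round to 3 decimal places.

0.009

~A1 = 1 − 0.7100 = 0.2900
~A1 | A4 = a + b − a·b on (0.2900, 0.9500) = 0.9645
~(~A1 | A4) = 1 − 0.9645 = 0.0355
A5 & A3 = a·b on (0.5300, 0.8600) = 0.4558
A5 & (A5 & A3) = a·b on (0.5300, 0.4558) = 0.2416
~(~A1 | A4) & (A5 & (A5 & A3)) = a·b on (0.0355, 0.2416) = 0.0086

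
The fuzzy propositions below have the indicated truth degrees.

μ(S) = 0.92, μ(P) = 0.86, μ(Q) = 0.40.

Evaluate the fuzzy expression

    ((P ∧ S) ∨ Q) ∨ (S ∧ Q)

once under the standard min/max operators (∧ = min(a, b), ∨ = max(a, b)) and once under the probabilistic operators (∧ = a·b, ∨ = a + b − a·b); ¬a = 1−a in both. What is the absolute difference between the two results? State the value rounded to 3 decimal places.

Under standard min/max:
  P ∧ S = min(a, b) on (0.86, 0.92) = 0.86
  (P ∧ S) ∨ Q = max(a, b) on (0.86, 0.40) = 0.86
  S ∧ Q = min(a, b) on (0.92, 0.40) = 0.40
  ((P ∧ S) ∨ Q) ∨ (S ∧ Q) = max(a, b) on (0.86, 0.40) = 0.86
  → value = 0.8600
Under probabilistic:
  P ∧ S = a·b on (0.8600, 0.9200) = 0.7912
  (P ∧ S) ∨ Q = a + b − a·b on (0.7912, 0.4000) = 0.8747
  S ∧ Q = a·b on (0.9200, 0.4000) = 0.3680
  ((P ∧ S) ∨ Q) ∨ (S ∧ Q) = a + b − a·b on (0.8747, 0.3680) = 0.9208
  → value = 0.9208
|0.8600 − 0.9208| = 0.061

0.061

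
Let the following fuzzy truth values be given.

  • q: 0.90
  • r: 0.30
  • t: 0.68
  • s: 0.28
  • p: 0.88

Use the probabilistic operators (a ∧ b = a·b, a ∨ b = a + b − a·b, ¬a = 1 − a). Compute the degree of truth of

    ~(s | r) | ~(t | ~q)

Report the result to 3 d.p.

0.647

s | r = a + b − a·b on (0.2800, 0.3000) = 0.4960
~(s | r) = 1 − 0.4960 = 0.5040
~q = 1 − 0.9000 = 0.1000
t | ~q = a + b − a·b on (0.6800, 0.1000) = 0.7120
~(t | ~q) = 1 − 0.7120 = 0.2880
~(s | r) | ~(t | ~q) = a + b − a·b on (0.5040, 0.2880) = 0.6468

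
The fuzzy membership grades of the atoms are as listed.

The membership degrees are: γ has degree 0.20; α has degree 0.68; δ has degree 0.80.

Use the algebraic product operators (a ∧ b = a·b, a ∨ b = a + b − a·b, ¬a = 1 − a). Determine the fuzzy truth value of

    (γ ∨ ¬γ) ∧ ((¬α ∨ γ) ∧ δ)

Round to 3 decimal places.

0.306

¬γ = 1 − 0.2000 = 0.8000
γ ∨ ¬γ = a + b − a·b on (0.2000, 0.8000) = 0.8400
¬α = 1 − 0.6800 = 0.3200
¬α ∨ γ = a + b − a·b on (0.3200, 0.2000) = 0.4560
(¬α ∨ γ) ∧ δ = a·b on (0.4560, 0.8000) = 0.3648
(γ ∨ ¬γ) ∧ ((¬α ∨ γ) ∧ δ) = a·b on (0.8400, 0.3648) = 0.3064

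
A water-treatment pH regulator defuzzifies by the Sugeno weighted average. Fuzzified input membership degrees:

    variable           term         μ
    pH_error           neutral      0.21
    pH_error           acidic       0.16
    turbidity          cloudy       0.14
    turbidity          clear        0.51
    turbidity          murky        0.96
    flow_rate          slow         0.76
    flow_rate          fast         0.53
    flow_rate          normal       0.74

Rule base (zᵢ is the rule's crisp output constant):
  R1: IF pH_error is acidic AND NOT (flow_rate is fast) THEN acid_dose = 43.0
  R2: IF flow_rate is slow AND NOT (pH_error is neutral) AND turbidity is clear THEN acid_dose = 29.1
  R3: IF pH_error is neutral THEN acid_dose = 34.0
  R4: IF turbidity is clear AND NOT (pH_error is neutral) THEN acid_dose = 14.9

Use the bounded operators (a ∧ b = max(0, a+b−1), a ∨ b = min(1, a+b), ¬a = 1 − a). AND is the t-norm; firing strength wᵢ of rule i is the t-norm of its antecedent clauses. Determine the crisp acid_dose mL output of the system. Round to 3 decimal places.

23.432

R1 (z=43.0): acidic=0.16, ¬fast=1−0.53=0.47; AND[max(0, a+b−1)] → w = 0.00
R2 (z=29.1): slow=0.76, ¬neutral=1−0.21=0.79, clear=0.51; AND[max(0, a+b−1)] → w = 0.06
R3 (z=34.0): neutral=0.21 → w = 0.21
R4 (z=14.9): clear=0.51, ¬neutral=1−0.21=0.79; AND[max(0, a+b−1)] → w = 0.30
Weighted average = (0.00·43.0 + 0.06·29.1 + 0.21·34.0 + 0.30·14.9) / (0.00 + 0.06 + 0.21 + 0.30)
  = 13.3560 / 0.5700 = 23.432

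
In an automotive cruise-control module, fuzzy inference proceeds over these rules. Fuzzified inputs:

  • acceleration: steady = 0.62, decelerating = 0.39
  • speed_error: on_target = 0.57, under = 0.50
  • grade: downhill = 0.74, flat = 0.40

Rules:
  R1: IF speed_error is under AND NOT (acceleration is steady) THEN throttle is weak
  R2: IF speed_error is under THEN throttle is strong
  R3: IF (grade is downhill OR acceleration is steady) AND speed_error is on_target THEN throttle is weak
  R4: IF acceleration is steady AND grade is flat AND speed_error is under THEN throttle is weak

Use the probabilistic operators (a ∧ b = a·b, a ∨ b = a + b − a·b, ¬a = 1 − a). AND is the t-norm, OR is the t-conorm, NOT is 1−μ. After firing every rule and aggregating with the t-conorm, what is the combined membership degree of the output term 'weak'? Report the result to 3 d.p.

0.655

R1: under=0.50, ¬steady=1−0.62=0.38; AND[a·b] → w = 0.1900
R2: under=0.50 → w = 0.5000
R3: (downhill=0.74 OR steady=0.62) = 0.9012; AND[a·b] with on_target=0.57 → w = 0.5137
R4: steady=0.62, flat=0.40, under=0.50; AND[a·b] → w = 0.1240
Rules with consequent 'weak': {R1, R3, R4} → strengths 0.1900, 0.5137, 0.1240
Aggregate via t-conorm [a + b − a·b]: 0.6549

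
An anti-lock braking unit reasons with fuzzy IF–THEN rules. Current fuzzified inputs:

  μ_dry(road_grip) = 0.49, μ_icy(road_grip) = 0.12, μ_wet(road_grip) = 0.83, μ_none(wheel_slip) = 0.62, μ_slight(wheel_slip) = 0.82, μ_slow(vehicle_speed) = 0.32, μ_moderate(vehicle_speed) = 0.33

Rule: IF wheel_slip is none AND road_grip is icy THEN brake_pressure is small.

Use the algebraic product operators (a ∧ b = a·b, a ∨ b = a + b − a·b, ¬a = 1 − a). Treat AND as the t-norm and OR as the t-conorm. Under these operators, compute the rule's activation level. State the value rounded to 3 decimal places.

firing strength: none=0.62, icy=0.12; AND[a·b] → w = 0.0744

0.074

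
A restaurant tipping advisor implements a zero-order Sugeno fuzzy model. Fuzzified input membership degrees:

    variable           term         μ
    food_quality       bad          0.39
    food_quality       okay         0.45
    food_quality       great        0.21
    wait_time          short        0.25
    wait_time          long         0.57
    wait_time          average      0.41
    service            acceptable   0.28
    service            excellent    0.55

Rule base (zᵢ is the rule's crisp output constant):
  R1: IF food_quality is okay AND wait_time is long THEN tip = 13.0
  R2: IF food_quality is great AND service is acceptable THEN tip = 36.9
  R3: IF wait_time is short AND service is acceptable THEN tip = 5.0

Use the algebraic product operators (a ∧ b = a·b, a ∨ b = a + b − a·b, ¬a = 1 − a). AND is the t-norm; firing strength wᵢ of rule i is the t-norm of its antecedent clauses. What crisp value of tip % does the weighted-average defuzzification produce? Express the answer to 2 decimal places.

R1 (z=13.0): okay=0.45, long=0.57; AND[a·b] → w = 0.2565
R2 (z=36.9): great=0.21, acceptable=0.28; AND[a·b] → w = 0.0588
R3 (z=5.0): short=0.25, acceptable=0.28; AND[a·b] → w = 0.0700
Weighted average = (0.2565·13.0 + 0.0588·36.9 + 0.0700·5.0) / (0.2565 + 0.0588 + 0.0700)
  = 5.8542 / 0.3853 = 15.19

15.19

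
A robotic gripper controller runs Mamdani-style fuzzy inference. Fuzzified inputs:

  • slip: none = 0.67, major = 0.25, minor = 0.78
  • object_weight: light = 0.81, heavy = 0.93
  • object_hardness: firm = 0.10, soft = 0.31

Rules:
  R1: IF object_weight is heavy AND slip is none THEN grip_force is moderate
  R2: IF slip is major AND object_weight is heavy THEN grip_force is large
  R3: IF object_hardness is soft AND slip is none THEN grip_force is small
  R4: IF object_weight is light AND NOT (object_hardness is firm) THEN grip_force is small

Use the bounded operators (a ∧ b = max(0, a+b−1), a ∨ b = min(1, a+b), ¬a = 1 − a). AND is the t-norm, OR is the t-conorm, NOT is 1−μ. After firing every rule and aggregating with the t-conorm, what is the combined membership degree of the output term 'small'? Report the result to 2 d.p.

R1: heavy=0.93, none=0.67; AND[max(0, a+b−1)] → w = 0.60
R2: major=0.25, heavy=0.93; AND[max(0, a+b−1)] → w = 0.18
R3: soft=0.31, none=0.67; AND[max(0, a+b−1)] → w = 0.00
R4: light=0.81, ¬firm=1−0.10=0.90; AND[max(0, a+b−1)] → w = 0.71
Rules with consequent 'small': {R3, R4} → strengths 0.00, 0.71
Aggregate via t-conorm [min(1, a+b)]: 0.71

0.71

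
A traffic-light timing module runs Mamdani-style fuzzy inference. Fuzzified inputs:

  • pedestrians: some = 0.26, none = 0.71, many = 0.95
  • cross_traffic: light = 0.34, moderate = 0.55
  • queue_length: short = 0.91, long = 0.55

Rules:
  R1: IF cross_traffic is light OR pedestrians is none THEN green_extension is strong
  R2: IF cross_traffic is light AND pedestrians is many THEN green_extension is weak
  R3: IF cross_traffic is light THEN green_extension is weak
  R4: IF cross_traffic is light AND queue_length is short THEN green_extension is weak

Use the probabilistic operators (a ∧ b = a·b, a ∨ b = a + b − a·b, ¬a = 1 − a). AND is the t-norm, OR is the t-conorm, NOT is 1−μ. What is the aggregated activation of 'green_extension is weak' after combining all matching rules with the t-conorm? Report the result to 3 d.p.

0.691

R1: light=0.34, none=0.71; OR[a + b − a·b] → w = 0.8086
R2: light=0.34, many=0.95; AND[a·b] → w = 0.3230
R3: light=0.34 → w = 0.3400
R4: light=0.34, short=0.91; AND[a·b] → w = 0.3094
Rules with consequent 'weak': {R2, R3, R4} → strengths 0.3230, 0.3400, 0.3094
Aggregate via t-conorm [a + b − a·b]: 0.6914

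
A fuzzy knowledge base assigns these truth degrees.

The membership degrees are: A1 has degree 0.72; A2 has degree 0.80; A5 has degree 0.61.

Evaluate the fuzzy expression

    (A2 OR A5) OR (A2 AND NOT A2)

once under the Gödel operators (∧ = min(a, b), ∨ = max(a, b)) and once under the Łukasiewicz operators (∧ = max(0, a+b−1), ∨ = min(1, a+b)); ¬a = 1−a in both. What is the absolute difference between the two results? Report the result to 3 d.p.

0.200

Under Gödel:
  A2 OR A5 = max(a, b) on (0.80, 0.61) = 0.80
  NOT A2 = 1 − 0.80 = 0.20
  A2 AND NOT A2 = min(a, b) on (0.80, 0.20) = 0.20
  (A2 OR A5) OR (A2 AND NOT A2) = max(a, b) on (0.80, 0.20) = 0.80
  → value = 0.8000
Under Łukasiewicz:
  A2 OR A5 = min(1, a+b) on (0.80, 0.61) = 1.00
  NOT A2 = 1 − 0.80 = 0.20
  A2 AND NOT A2 = max(0, a+b−1) on (0.80, 0.20) = 0.00
  (A2 OR A5) OR (A2 AND NOT A2) = min(1, a+b) on (1.00, 0.00) = 1.00
  → value = 1.0000
|0.8000 − 1.0000| = 0.200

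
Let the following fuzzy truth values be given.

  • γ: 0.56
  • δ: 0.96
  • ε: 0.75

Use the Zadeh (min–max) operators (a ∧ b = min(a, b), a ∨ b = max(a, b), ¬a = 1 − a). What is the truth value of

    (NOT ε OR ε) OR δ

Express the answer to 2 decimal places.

NOT ε = 1 − 0.75 = 0.25
NOT ε OR ε = max(a, b) on (0.25, 0.75) = 0.75
(NOT ε OR ε) OR δ = max(a, b) on (0.75, 0.96) = 0.96

0.96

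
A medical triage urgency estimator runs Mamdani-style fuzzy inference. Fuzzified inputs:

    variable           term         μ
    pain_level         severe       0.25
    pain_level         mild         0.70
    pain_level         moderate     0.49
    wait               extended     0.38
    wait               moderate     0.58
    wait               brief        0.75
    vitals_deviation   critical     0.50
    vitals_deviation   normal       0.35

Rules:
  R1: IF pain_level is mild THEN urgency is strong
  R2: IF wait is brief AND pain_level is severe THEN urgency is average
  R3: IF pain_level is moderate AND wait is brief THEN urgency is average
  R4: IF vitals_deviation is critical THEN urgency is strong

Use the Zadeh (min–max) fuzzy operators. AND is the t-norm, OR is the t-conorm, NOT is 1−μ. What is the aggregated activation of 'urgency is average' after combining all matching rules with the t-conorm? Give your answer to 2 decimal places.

R1: mild=0.70 → w = 0.70
R2: brief=0.75, severe=0.25; AND[min(a, b)] → w = 0.25
R3: moderate=0.49, brief=0.75; AND[min(a, b)] → w = 0.49
R4: critical=0.50 → w = 0.50
Rules with consequent 'average': {R2, R3} → strengths 0.25, 0.49
Aggregate via t-conorm [max(a, b)]: 0.49

0.49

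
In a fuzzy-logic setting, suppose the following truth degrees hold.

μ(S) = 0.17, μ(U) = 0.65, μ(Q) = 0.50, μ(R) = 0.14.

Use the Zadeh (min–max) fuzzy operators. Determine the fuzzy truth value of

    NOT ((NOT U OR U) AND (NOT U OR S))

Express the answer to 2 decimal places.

0.65

NOT U = 1 − 0.65 = 0.35
NOT U OR U = max(a, b) on (0.35, 0.65) = 0.65
NOT U = 1 − 0.65 = 0.35
NOT U OR S = max(a, b) on (0.35, 0.17) = 0.35
(NOT U OR U) AND (NOT U OR S) = min(a, b) on (0.65, 0.35) = 0.35
NOT ((NOT U OR U) AND (NOT U OR S)) = 1 − 0.35 = 0.65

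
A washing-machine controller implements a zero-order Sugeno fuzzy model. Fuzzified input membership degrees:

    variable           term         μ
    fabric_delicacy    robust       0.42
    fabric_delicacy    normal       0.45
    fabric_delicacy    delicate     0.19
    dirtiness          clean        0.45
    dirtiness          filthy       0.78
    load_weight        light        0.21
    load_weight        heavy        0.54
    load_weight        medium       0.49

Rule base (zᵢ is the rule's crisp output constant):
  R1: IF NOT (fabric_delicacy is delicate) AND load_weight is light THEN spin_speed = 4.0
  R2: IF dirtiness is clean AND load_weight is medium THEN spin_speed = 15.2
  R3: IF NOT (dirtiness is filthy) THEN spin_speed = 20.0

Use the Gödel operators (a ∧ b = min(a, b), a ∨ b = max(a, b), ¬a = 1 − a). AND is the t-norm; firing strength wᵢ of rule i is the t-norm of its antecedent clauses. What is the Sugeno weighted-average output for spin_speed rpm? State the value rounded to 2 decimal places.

R1 (z=4.0): ¬delicate=1−0.19=0.81, light=0.21; AND[min(a, b)] → w = 0.21
R2 (z=15.2): clean=0.45, medium=0.49; AND[min(a, b)] → w = 0.45
R3 (z=20.0): ¬filthy=1−0.78=0.22 → w = 0.22
Weighted average = (0.21·4.0 + 0.45·15.2 + 0.22·20.0) / (0.21 + 0.45 + 0.22)
  = 12.0800 / 0.8800 = 13.73

13.73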